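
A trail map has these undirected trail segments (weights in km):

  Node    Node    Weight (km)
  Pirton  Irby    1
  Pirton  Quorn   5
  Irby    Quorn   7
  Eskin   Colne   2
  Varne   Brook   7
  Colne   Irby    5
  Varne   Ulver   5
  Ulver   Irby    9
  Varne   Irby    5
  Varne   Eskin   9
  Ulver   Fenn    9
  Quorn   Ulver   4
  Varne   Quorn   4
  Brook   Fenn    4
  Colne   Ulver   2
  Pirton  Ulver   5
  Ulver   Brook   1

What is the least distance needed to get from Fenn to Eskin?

Shortest distances from Fenn:
Fenn: 0
Brook: 4  (via Fenn)
Ulver: 5  (via Brook)
Colne: 7  (via Ulver)
Eskin: 9  (via Colne)
Shortest route: Fenn–Brook–Ulver–Colne–Eskin = 9 km.

9 km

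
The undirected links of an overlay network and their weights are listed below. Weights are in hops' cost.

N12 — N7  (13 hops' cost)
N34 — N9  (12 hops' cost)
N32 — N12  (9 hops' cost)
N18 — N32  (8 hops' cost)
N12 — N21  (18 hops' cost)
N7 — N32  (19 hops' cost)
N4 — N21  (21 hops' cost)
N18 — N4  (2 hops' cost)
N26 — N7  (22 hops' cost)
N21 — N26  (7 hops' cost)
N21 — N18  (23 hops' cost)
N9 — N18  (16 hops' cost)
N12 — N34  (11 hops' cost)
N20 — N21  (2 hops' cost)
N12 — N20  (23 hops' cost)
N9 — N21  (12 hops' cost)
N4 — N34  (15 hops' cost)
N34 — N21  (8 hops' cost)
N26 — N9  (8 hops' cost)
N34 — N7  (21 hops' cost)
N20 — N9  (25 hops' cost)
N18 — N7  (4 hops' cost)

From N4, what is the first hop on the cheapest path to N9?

N18

Candidate routes:
N4 - N18 - N9: 2+16 = 18
N4 - N34 - N9: 15+12 = 27
Cheapest is N4 - N18 - N9 at 18 hops' cost.
So from N4 the first move is to N18.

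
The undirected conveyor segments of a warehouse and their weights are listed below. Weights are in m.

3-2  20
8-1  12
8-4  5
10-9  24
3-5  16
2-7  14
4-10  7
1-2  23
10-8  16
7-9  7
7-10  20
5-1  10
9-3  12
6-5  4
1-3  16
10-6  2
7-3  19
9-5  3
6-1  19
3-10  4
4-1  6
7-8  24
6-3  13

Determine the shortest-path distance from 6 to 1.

14 m

Compare a few routes:
6 - 1: 19 = 19
6 - 10 - 3 - 1: 2+4+16 = 22
6 - 10 - 4 - 1: 2+7+6 = 15
6 - 5 - 1: 4+10 = 14
The minimum is 14 m via 6 - 5 - 1.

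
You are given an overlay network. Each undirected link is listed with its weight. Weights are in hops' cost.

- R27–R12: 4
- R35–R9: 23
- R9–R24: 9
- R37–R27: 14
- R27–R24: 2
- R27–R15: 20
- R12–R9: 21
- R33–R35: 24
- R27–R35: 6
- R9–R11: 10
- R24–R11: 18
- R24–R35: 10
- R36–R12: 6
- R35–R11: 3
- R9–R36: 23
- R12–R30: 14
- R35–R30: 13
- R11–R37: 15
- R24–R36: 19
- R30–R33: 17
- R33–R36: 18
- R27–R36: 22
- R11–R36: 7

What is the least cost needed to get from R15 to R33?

Enumerating some paths:
R15 - R27 - R12 - R36 - R33: 20+4+6+18 = 48
R15 - R27 - R35 - R11 - R36 - R33: 20+6+3+7+18 = 54
R15 - R27 - R35 - R33: 20+6+24 = 50
The minimum is 48 hops' cost via R15 - R27 - R12 - R36 - R33.

48 hops' cost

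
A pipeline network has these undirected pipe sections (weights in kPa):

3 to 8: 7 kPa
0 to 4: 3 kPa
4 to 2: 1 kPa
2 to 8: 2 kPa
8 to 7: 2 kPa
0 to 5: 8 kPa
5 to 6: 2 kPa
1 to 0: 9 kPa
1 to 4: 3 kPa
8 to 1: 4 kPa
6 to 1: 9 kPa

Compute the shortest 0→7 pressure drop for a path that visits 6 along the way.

25 kPa

Shortest 0→6: 0 → 5 → 6 = 10
Shortest 6→7: 6 → 1 → 8 → 7 = 15
Total via 6: 10 + 15 = 25 kPa.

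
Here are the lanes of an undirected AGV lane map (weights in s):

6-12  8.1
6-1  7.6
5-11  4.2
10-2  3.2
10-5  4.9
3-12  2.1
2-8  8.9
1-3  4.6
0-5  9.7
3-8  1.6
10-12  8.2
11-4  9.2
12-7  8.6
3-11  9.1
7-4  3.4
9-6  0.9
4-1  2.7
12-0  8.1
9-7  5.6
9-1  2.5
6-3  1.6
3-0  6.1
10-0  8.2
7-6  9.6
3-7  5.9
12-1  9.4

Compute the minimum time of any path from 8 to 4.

8.9 s

Settle nodes by increasing distance from 8:
8: 0
3: 1.6  (via 8)
6: 3.2  (via 3)
12: 3.7  (via 3)
9: 4.1  (via 6)
1: 6.2  (via 3)
7: 7.5  (via 3)
0: 7.7  (via 3)
2: 8.9  (via 8)
4: 8.9  (via 1)
Shortest route: 8 → 3 → 1 → 4 = 8.9 s.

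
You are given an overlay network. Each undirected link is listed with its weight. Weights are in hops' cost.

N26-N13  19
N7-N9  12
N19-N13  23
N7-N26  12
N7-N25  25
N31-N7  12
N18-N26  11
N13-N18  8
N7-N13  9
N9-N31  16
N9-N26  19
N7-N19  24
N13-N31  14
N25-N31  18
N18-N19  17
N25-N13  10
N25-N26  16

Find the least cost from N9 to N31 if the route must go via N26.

43 hops' cost

Shortest N9→N26: N9 → N26 = 19
Shortest N26→N31: N26 → N7 → N31 = 24
Total via N26: 19 + 24 = 43 hops' cost.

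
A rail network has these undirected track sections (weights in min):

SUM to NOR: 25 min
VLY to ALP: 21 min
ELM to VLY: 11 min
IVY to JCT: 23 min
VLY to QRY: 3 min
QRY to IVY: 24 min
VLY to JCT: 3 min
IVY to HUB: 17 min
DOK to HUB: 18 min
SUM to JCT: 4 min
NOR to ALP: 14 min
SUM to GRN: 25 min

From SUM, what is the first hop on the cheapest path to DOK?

Enumerating some paths:
SUM - NOR - ALP - VLY - JCT - IVY - HUB - DOK: 25+14+21+3+23+17+18 = 121
SUM - JCT - VLY - QRY - IVY - HUB - DOK: 4+3+3+24+17+18 = 69
SUM - JCT - IVY - HUB - DOK: 4+23+17+18 = 62
SUM - NOR - ALP - VLY - QRY - IVY - HUB - DOK: 25+14+21+3+24+17+18 = 122
The minimum is 62 min via SUM - JCT - IVY - HUB - DOK.
So from SUM the first move is to JCT.

JCT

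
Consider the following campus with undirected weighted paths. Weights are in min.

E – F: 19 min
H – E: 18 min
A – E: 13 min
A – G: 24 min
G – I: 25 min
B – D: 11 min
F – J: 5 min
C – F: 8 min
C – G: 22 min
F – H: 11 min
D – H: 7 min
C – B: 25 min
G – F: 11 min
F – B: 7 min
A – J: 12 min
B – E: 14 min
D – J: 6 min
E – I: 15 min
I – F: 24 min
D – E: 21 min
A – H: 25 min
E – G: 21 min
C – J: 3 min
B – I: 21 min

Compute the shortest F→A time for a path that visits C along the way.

Shortest F→C: F–C = 8
Best C to A: C–J–A costing 15
Total via C: 8 + 15 = 23 min.

23 min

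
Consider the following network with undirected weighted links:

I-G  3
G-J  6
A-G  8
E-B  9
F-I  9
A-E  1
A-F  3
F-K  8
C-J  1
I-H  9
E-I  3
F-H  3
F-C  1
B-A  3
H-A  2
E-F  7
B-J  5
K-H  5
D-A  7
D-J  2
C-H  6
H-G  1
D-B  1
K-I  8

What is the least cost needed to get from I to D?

Compare a few routes:
I → G → H → A → B → D: 3+1+2+3+1 = 10
I → E → A → B → D: 3+1+3+1 = 8
Cheapest is I → E → A → B → D at 8.

8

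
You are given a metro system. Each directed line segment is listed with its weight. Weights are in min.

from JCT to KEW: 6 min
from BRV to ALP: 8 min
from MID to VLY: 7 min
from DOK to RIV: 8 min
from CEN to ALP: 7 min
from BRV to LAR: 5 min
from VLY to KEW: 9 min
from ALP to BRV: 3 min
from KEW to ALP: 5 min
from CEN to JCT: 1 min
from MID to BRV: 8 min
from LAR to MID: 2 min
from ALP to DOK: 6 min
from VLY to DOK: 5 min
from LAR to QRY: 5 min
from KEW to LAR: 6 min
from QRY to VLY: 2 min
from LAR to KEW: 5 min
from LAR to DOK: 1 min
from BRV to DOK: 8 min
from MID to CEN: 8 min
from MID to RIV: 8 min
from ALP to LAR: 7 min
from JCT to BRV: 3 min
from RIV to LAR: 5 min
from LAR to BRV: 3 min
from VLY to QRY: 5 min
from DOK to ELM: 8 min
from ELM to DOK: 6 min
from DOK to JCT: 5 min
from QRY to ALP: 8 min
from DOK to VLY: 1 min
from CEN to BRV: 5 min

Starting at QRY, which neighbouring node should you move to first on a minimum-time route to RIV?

VLY

Compare a few routes:
QRY - ALP - DOK - RIV: 8+6+8 = 22
QRY - VLY - DOK - RIV: 2+5+8 = 15
Cheapest is QRY - VLY - DOK - RIV at 15 min.
So from QRY the first move is to VLY.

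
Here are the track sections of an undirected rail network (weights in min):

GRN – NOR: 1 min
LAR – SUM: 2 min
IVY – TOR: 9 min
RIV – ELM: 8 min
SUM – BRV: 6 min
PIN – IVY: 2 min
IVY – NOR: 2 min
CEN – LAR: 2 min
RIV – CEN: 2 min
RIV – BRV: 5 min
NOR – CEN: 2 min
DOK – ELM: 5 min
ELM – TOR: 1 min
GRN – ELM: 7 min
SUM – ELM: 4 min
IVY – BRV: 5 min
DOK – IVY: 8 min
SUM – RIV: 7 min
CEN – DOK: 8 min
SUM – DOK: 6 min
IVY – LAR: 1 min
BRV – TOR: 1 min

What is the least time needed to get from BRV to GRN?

8 min

Compare a few routes:
BRV - IVY - NOR - GRN: 5+2+1 = 8
BRV - TOR - ELM - GRN: 1+1+7 = 9
BRV - IVY - LAR - CEN - NOR - GRN: 5+1+2+2+1 = 11
BRV - RIV - CEN - NOR - GRN: 5+2+2+1 = 10
The minimum is 8 min via BRV - IVY - NOR - GRN.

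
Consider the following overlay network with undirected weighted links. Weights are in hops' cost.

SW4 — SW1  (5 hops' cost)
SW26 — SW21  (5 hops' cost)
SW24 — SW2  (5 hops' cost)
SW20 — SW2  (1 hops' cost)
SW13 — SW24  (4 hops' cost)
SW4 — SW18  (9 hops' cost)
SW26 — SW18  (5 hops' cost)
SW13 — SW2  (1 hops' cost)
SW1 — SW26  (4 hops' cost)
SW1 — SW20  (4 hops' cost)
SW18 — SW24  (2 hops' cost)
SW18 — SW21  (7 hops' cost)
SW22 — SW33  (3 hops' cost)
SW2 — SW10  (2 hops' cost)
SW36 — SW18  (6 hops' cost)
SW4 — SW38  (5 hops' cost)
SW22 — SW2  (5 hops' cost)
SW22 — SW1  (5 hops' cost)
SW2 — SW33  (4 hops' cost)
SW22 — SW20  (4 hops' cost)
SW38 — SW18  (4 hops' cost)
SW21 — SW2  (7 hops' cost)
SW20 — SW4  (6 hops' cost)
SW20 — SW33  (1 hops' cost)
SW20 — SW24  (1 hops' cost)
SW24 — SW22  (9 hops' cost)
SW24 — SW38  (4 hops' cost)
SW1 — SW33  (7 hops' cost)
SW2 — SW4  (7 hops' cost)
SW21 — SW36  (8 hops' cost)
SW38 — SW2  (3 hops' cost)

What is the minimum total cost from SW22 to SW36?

Enumerating some paths:
SW22–SW33–SW2–SW20–SW24–SW18–SW36: 3+4+1+1+2+6 = 17
SW22–SW24–SW18–SW36: 9+2+6 = 17
SW22–SW2–SW20–SW24–SW18–SW36: 5+1+1+2+6 = 15
SW22–SW20–SW24–SW18–SW36: 4+1+2+6 = 13
The minimum is 13 hops' cost via SW22–SW20–SW24–SW18–SW36.

13 hops' cost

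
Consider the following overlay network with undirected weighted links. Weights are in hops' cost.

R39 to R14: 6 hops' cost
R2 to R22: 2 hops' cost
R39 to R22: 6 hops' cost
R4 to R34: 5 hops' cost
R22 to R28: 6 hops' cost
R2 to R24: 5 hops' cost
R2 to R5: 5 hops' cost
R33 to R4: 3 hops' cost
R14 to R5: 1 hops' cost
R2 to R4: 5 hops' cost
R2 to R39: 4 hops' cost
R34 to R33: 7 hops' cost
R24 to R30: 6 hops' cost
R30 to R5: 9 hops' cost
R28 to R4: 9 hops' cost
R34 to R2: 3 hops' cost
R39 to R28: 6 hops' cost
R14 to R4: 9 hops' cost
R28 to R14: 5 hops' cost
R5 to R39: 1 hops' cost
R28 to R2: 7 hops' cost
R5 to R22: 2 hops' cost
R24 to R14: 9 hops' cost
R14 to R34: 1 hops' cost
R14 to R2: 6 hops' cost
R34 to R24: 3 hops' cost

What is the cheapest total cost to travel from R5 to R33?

Compare a few routes:
R5 - R14 - R34 - R33: 1+1+7 = 9
R5 - R22 - R2 - R4 - R33: 2+2+5+3 = 12
R5 - R14 - R34 - R4 - R33: 1+1+5+3 = 10
The minimum is 9 hops' cost via R5 - R14 - R34 - R33.

9 hops' cost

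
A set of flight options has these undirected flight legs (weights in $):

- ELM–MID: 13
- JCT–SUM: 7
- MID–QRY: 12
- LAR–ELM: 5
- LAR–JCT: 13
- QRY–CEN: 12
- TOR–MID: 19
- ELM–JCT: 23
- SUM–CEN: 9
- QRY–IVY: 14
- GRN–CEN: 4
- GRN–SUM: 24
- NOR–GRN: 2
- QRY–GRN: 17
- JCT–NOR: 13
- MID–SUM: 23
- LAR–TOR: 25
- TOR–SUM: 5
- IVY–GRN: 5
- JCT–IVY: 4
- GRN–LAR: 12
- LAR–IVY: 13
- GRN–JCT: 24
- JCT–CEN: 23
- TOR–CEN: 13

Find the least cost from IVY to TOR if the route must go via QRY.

$39

Best IVY to QRY: IVY → QRY costing 14
Shortest QRY→TOR: QRY → CEN → TOR = 25
Total via QRY: 14 + 25 = $39.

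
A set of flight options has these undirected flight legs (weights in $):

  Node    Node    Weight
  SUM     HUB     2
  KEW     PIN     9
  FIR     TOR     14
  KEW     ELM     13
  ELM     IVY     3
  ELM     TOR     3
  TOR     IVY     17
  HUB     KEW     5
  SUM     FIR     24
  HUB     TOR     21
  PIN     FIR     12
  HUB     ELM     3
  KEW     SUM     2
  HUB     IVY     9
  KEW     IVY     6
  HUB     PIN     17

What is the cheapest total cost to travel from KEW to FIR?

Candidate routes:
KEW - PIN - FIR: 9+12 = 21
KEW - SUM - HUB - ELM - TOR - FIR: 2+2+3+3+14 = 24
Cheapest is KEW - PIN - FIR at $21.

$21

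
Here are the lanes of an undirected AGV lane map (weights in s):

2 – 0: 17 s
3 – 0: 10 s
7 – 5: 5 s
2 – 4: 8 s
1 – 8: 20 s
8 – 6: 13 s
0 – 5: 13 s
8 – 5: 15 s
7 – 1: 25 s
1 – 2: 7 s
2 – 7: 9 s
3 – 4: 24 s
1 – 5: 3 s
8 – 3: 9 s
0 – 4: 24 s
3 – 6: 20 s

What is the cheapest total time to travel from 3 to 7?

28 s

Settle nodes by increasing distance from 3:
3: 0
8: 9  (via 3)
0: 10  (via 3)
6: 20  (via 3)
5: 23  (via 0)
4: 24  (via 3)
1: 26  (via 5)
2: 27  (via 0)
7: 28  (via 5)
Shortest route: 3 → 0 → 5 → 7 = 28 s.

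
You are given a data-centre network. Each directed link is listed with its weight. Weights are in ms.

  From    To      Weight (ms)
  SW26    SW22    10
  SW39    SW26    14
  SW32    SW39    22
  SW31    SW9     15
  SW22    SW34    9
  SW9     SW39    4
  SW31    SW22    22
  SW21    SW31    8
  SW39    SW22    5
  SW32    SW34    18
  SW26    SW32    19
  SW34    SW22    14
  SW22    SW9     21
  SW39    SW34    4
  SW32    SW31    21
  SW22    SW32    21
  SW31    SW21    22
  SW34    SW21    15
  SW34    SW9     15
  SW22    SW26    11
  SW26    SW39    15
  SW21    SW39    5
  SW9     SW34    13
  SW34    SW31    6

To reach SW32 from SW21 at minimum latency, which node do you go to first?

Compare a few routes:
SW21–SW39–SW34–SW22–SW32: 5+4+14+21 = 44
SW21–SW39–SW26–SW32: 5+14+19 = 38
SW21–SW39–SW22–SW32: 5+5+21 = 31
SW21–SW39–SW22–SW26–SW32: 5+5+11+19 = 40
The minimum is 31 ms via SW21–SW39–SW22–SW32.
So from SW21 the first move is to SW39.

SW39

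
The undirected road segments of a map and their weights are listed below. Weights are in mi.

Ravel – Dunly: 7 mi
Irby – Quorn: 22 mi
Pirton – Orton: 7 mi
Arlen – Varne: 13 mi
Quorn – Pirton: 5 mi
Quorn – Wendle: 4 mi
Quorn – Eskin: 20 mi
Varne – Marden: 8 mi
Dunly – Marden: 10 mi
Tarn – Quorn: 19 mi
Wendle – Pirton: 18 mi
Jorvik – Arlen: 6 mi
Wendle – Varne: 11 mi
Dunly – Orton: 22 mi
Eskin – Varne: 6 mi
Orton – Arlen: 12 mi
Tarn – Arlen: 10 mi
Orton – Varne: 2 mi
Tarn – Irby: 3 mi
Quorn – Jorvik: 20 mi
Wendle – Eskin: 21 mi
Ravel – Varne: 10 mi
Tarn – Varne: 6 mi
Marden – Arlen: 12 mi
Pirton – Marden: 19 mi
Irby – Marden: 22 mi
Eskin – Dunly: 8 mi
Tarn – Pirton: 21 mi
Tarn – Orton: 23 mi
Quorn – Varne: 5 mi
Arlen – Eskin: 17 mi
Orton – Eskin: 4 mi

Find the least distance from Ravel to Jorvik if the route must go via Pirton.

Shortest Ravel→Pirton: Ravel → Varne → Orton → Pirton = 19
Best Pirton to Jorvik: Pirton → Quorn → Jorvik costing 25
Total via Pirton: 19 + 25 = 44 mi.

44 mi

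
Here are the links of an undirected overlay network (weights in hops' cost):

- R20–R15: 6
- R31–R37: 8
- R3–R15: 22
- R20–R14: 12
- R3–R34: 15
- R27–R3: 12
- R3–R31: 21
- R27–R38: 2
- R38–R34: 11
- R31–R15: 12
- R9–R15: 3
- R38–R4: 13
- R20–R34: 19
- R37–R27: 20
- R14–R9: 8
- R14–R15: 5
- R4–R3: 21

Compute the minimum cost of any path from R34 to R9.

28 hops' cost

Running Dijkstra from R34:
R34: 0
R38: 11  (via R34)
R27: 13  (via R38)
R3: 15  (via R34)
R20: 19  (via R34)
R4: 24  (via R38)
R15: 25  (via R20)
R9: 28  (via R15)
Shortest route: R34–R20–R15–R9 = 28 hops' cost.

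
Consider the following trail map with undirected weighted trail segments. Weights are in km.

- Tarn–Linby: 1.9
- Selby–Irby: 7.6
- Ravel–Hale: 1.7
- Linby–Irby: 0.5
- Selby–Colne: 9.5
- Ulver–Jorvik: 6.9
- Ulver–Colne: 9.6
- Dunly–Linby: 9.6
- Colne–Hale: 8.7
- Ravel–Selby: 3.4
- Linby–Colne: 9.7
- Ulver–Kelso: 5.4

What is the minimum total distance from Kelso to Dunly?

34.3 km

Shortest distances from Kelso:
Kelso: 0
Ulver: 5.4  (via Kelso)
Jorvik: 12.3  (via Ulver)
Colne: 15  (via Ulver)
Hale: 23.7  (via Colne)
Selby: 24.5  (via Colne)
Linby: 24.7  (via Colne)
Irby: 25.2  (via Linby)
Ravel: 25.4  (via Hale)
Tarn: 26.6  (via Linby)
Dunly: 34.3  (via Linby)
Shortest route: Kelso → Ulver → Colne → Linby → Dunly = 34.3 km.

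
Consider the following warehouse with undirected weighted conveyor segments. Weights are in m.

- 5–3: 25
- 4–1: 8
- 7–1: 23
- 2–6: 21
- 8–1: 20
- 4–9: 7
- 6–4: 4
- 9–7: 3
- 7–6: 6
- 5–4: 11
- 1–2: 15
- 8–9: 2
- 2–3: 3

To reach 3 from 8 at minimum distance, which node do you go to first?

9

Candidate routes:
8 → 9 → 7 → 6 → 4 → 1 → 2 → 3: 2+3+6+4+8+15+3 = 41
8 → 9 → 4 → 6 → 2 → 3: 2+7+4+21+3 = 37
8 → 9 → 7 → 6 → 2 → 3: 2+3+6+21+3 = 35
8 → 1 → 2 → 3: 20+15+3 = 38
Cheapest is 8 → 9 → 7 → 6 → 2 → 3 at 35 m.
So from 8 the first move is to 9.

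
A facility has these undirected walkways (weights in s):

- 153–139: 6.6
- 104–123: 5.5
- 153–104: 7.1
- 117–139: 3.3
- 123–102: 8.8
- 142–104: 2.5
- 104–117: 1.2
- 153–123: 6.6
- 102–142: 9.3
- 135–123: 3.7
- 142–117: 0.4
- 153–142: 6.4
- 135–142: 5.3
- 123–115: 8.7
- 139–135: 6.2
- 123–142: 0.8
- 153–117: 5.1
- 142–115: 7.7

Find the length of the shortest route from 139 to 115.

11.4 s

Candidate routes:
139–117–142–115: 3.3+0.4+7.7 = 11.4
139–117–142–123–115: 3.3+0.4+0.8+8.7 = 13.2
Cheapest is 139–117–142–115 at 11.4 s.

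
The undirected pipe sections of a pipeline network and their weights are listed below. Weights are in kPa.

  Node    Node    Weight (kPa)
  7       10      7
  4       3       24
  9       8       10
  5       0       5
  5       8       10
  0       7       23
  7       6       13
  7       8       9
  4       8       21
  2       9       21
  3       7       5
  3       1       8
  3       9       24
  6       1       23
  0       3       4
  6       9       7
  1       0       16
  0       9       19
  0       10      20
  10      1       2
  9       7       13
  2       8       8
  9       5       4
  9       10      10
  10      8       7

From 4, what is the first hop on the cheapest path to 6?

Enumerating some paths:
4 - 8 - 7 - 6: 21+9+13 = 43
4 - 8 - 9 - 6: 21+10+7 = 38
4 - 8 - 5 - 9 - 6: 21+10+4+7 = 42
4 - 3 - 7 - 6: 24+5+13 = 42
Cheapest is 4 - 8 - 9 - 6 at 38 kPa.
So from 4 the first move is to 8.

8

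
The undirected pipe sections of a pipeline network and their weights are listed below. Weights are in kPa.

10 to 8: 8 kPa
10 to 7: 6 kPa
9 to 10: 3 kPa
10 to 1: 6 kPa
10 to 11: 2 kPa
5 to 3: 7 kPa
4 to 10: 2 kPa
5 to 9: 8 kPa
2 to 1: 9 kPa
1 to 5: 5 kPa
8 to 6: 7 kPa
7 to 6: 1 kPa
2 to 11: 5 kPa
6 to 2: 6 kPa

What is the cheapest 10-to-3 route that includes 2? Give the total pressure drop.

28 kPa

Shortest 10→2: 10 → 11 → 2 = 7
Best 2 to 3: 2 → 1 → 5 → 3 costing 21
Total via 2: 7 + 21 = 28 kPa.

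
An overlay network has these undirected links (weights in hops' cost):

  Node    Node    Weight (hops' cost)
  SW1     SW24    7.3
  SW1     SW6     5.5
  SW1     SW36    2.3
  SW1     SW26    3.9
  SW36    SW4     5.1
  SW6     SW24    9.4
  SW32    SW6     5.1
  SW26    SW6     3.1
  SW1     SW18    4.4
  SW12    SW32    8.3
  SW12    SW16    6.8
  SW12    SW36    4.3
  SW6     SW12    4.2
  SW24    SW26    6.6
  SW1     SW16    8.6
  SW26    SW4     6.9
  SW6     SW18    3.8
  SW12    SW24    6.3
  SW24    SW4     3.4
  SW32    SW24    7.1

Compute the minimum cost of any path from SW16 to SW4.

16 hops' cost

Shortest distances from SW16:
SW16: 0
SW12: 6.8  (via SW16)
SW1: 8.6  (via SW16)
SW36: 10.9  (via SW1)
SW6: 11  (via SW12)
SW26: 12.5  (via SW1)
SW18: 13  (via SW1)
SW24: 13.1  (via SW12)
SW32: 15.1  (via SW12)
SW4: 16  (via SW36)
Shortest route: SW16 → SW1 → SW36 → SW4 = 16 hops' cost.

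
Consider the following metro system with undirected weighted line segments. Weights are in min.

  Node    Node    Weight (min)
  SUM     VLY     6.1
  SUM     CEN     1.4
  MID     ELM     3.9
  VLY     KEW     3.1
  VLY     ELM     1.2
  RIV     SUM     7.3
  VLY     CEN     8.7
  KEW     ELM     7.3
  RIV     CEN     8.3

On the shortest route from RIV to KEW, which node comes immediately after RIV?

Compare a few routes:
RIV → CEN → SUM → VLY → KEW: 8.3+1.4+6.1+3.1 = 18.9
RIV → SUM → CEN → VLY → KEW: 7.3+1.4+8.7+3.1 = 20.5
RIV → SUM → VLY → KEW: 7.3+6.1+3.1 = 16.5
RIV → CEN → VLY → KEW: 8.3+8.7+3.1 = 20.1
Cheapest is RIV → SUM → VLY → KEW at 16.5 min.
So from RIV the first move is to SUM.

SUM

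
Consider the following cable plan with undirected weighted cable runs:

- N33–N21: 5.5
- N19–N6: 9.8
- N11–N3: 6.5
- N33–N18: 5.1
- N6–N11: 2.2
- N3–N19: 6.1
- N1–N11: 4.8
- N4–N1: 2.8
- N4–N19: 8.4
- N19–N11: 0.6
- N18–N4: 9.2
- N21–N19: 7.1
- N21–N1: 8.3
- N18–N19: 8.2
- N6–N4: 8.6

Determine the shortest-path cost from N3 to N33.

Candidate routes:
N3–N19–N21–N33: 6.1+7.1+5.5 = 18.7
N3–N19–N18–N33: 6.1+8.2+5.1 = 19.4
The minimum is 18.7 via N3–N19–N21–N33.

18.7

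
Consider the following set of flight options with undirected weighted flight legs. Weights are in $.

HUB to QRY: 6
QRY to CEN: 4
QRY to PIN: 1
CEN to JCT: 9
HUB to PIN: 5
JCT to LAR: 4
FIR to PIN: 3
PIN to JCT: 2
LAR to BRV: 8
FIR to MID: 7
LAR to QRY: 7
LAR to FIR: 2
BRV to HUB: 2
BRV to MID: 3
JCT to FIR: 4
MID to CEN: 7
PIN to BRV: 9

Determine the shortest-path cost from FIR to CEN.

$8

Shortest distances from FIR:
FIR: 0
LAR: 2  (via FIR)
PIN: 3  (via FIR)
QRY: 4  (via PIN)
JCT: 4  (via FIR)
MID: 7  (via FIR)
HUB: 8  (via PIN)
CEN: 8  (via QRY)
Shortest route: FIR–PIN–QRY–CEN = $8.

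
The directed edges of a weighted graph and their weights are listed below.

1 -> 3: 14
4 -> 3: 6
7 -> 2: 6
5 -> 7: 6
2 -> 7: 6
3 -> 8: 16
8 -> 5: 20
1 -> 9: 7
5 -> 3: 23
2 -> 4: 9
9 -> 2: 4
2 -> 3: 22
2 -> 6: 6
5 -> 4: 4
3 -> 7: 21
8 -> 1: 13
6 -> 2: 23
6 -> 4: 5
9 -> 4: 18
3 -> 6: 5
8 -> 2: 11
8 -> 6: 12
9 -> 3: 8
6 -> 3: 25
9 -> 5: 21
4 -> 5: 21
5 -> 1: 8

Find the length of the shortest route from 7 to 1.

Settle nodes by increasing distance from 7:
7: 0
2: 6  (via 7)
6: 12  (via 2)
4: 15  (via 2)
3: 21  (via 4)
5: 36  (via 4)
8: 37  (via 3)
1: 44  (via 5)
Shortest route: 7–2–4–5–1 = 44.

44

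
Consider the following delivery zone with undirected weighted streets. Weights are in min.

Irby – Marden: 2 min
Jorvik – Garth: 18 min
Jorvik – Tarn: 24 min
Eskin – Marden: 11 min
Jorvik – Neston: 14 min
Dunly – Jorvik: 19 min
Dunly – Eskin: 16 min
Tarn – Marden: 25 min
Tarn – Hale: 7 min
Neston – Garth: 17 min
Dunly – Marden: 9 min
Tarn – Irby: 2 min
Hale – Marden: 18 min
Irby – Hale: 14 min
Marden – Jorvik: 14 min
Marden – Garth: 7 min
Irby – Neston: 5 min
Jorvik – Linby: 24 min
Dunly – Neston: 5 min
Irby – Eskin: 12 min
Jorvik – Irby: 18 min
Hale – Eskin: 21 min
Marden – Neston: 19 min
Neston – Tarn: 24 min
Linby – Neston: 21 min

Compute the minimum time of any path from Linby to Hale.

35 min

Running Dijkstra from Linby:
Linby: 0
Neston: 21  (via Linby)
Jorvik: 24  (via Linby)
Dunly: 26  (via Neston)
Irby: 26  (via Neston)
Marden: 28  (via Irby)
Tarn: 28  (via Irby)
Hale: 35  (via Tarn)
Shortest route: Linby–Neston–Irby–Tarn–Hale = 35 min.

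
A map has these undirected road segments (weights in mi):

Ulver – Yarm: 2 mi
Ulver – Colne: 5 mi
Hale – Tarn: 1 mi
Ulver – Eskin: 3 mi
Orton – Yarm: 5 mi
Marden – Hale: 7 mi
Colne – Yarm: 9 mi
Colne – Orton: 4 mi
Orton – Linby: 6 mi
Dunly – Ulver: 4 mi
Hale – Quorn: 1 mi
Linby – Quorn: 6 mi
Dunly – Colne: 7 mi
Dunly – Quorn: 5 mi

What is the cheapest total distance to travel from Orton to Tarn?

Settle nodes by increasing distance from Orton:
Orton: 0
Colne: 4  (via Orton)
Yarm: 5  (via Orton)
Linby: 6  (via Orton)
Ulver: 7  (via Yarm)
Eskin: 10  (via Ulver)
Dunly: 11  (via Colne)
Quorn: 12  (via Linby)
Hale: 13  (via Quorn)
Tarn: 14  (via Hale)
Shortest route: Orton → Linby → Quorn → Hale → Tarn = 14 mi.

14 mi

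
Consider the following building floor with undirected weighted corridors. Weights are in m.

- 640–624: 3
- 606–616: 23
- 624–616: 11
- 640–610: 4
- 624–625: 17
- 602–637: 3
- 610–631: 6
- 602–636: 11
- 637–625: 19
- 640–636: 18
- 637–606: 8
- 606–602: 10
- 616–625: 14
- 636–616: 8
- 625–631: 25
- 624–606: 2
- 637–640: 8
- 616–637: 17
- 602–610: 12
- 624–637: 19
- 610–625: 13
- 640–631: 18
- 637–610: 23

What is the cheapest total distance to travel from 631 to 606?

Enumerating some paths:
631–610–640–624–606: 6+4+3+2 = 15
631–640–624–606: 18+3+2 = 23
The minimum is 15 m via 631–610–640–624–606.

15 m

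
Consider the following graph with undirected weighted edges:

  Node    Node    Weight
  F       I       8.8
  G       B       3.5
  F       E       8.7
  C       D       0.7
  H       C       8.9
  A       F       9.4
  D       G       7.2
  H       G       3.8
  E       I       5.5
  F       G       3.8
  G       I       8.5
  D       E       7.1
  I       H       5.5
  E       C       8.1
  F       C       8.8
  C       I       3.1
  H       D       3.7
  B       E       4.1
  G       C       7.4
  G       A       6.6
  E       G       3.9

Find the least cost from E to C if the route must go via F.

16.5

Best E to F: E → G → F costing 7.7
Shortest F→C: F → C = 8.8
Total via F: 7.7 + 8.8 = 16.5.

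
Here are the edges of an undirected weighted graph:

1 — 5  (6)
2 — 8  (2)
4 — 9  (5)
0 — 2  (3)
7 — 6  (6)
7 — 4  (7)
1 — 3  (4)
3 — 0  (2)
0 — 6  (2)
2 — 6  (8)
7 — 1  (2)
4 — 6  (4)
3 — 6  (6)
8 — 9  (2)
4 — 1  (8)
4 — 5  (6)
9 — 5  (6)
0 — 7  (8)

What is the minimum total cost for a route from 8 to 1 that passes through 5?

14

Shortest 8→5: 8–9–5 = 8
Best 5 to 1: 5–1 costing 6
Total via 5: 8 + 6 = 14.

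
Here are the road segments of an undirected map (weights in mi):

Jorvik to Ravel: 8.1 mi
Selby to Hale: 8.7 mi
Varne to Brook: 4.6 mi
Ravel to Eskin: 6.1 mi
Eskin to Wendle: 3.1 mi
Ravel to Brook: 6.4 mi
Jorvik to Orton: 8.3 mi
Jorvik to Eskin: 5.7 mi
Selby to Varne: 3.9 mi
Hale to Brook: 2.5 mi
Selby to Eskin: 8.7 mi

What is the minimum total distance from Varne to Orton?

26.6 mi

Settle nodes by increasing distance from Varne:
Varne: 0
Selby: 3.9  (via Varne)
Brook: 4.6  (via Varne)
Hale: 7.1  (via Brook)
Ravel: 11  (via Brook)
Eskin: 12.6  (via Selby)
Wendle: 15.7  (via Eskin)
Jorvik: 18.3  (via Eskin)
Orton: 26.6  (via Jorvik)
Shortest route: Varne → Selby → Eskin → Jorvik → Orton = 26.6 mi.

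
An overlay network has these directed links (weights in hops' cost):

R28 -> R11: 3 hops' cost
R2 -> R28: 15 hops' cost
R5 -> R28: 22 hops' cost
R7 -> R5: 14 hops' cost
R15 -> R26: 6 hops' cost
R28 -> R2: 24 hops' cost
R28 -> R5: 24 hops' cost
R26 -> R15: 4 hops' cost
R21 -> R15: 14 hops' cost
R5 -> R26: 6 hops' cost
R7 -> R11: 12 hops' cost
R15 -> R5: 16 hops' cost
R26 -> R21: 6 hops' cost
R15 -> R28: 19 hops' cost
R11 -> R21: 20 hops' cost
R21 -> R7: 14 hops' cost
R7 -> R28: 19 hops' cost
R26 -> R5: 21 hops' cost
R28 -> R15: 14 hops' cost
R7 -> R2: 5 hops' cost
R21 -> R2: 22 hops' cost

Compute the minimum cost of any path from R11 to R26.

Candidate routes:
R11–R21–R15–R26: 20+14+6 = 40
R11–R21–R7–R5–R26: 20+14+14+6 = 54
R11–R21–R15–R5–R26: 20+14+16+6 = 56
Cheapest is R11–R21–R15–R26 at 40 hops' cost.

40 hops' cost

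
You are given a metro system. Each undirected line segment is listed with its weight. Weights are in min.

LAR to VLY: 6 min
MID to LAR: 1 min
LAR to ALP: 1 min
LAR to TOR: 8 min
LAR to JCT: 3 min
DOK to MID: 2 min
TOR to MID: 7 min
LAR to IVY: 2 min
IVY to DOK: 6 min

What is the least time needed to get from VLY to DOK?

9 min

Running Dijkstra from VLY:
VLY: 0
LAR: 6  (via VLY)
MID: 7  (via LAR)
ALP: 7  (via LAR)
IVY: 8  (via LAR)
DOK: 9  (via MID)
Shortest route: VLY–LAR–MID–DOK = 9 min.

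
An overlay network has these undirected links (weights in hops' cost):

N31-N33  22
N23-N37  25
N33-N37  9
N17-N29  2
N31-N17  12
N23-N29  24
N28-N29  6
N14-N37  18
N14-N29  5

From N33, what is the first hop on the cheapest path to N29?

Enumerating some paths:
N33–N31–N17–N29: 22+12+2 = 36
N33–N37–N14–N29: 9+18+5 = 32
The minimum is 32 hops' cost via N33–N37–N14–N29.
So from N33 the first move is to N37.

N37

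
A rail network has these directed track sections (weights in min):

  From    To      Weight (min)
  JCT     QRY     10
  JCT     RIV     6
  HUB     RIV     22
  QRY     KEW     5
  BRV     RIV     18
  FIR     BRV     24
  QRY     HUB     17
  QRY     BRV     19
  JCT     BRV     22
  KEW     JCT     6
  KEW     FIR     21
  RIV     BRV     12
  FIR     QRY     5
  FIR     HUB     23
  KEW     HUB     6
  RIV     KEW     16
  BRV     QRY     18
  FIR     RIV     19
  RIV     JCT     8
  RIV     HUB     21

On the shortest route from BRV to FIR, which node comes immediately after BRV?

Compare a few routes:
BRV–RIV–KEW–FIR: 18+16+21 = 55
BRV–RIV–JCT–QRY–KEW–FIR: 18+8+10+5+21 = 62
BRV–QRY–KEW–FIR: 18+5+21 = 44
The minimum is 44 min via BRV–QRY–KEW–FIR.
So from BRV the first move is to QRY.

QRY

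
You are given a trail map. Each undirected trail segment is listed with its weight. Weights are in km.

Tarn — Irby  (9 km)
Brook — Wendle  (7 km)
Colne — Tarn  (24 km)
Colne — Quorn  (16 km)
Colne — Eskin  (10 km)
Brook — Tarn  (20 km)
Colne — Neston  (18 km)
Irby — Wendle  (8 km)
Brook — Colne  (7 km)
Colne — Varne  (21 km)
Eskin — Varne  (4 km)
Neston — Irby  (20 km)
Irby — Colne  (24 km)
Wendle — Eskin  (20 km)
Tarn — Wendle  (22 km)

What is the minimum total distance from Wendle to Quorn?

30 km

Compare a few routes:
Wendle–Eskin–Colne–Quorn: 20+10+16 = 46
Wendle–Brook–Colne–Quorn: 7+7+16 = 30
Cheapest is Wendle–Brook–Colne–Quorn at 30 km.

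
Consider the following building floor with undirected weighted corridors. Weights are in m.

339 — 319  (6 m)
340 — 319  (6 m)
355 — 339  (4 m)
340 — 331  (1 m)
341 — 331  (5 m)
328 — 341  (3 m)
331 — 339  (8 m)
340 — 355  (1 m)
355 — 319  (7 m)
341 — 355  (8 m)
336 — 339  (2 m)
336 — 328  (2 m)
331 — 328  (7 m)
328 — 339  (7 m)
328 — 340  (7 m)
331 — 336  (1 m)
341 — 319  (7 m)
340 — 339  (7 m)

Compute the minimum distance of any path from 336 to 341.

5 m

Enumerating some paths:
336 → 331 → 328 → 341: 1+7+3 = 11
336 → 328 → 341: 2+3 = 5
336 → 331 → 341: 1+5 = 6
The minimum is 5 m via 336 → 328 → 341.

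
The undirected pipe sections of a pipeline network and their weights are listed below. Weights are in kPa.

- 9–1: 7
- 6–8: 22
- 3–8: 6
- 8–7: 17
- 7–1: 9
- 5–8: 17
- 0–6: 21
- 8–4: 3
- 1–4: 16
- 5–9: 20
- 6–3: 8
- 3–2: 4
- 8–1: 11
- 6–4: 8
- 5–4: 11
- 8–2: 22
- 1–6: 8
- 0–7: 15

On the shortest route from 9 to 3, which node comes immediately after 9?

Enumerating some paths:
9 - 1 - 8 - 3: 7+11+6 = 24
9 - 1 - 6 - 3: 7+8+8 = 23
The minimum is 23 kPa via 9 - 1 - 6 - 3.
So from 9 the first move is to 1.

1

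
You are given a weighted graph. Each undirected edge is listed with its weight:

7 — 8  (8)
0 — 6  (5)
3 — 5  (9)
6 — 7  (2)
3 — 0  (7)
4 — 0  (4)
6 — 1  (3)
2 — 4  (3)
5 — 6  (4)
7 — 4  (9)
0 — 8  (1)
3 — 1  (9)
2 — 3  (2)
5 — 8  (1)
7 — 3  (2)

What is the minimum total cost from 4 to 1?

12

Running Dijkstra from 4:
4: 0
2: 3  (via 4)
0: 4  (via 4)
3: 5  (via 2)
8: 5  (via 0)
5: 6  (via 8)
7: 7  (via 3)
6: 9  (via 0)
1: 12  (via 6)
Shortest route: 4–0–6–1 = 12.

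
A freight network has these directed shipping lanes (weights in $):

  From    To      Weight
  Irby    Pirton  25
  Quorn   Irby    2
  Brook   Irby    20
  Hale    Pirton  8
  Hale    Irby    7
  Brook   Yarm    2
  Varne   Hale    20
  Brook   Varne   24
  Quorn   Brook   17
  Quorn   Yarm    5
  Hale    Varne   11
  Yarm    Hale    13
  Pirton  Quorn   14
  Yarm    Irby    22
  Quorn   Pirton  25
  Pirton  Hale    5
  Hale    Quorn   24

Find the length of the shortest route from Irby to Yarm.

$44

Shortest distances from Irby:
Irby: 0
Pirton: 25  (via Irby)
Hale: 30  (via Pirton)
Quorn: 39  (via Pirton)
Varne: 41  (via Hale)
Yarm: 44  (via Quorn)
Shortest route: Irby–Pirton–Quorn–Yarm = $44.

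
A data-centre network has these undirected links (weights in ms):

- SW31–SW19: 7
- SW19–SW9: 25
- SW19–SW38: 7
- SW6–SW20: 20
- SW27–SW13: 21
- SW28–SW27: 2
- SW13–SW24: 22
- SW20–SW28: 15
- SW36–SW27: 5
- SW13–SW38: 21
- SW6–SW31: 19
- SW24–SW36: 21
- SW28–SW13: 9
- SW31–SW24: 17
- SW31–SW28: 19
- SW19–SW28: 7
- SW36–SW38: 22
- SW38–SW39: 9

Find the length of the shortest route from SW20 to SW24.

Candidate routes:
SW20 - SW28 - SW27 - SW36 - SW24: 15+2+5+21 = 43
SW20 - SW28 - SW19 - SW31 - SW24: 15+7+7+17 = 46
SW20 - SW28 - SW31 - SW24: 15+19+17 = 51
SW20 - SW28 - SW13 - SW24: 15+9+22 = 46
Cheapest is SW20 - SW28 - SW27 - SW36 - SW24 at 43 ms.

43 ms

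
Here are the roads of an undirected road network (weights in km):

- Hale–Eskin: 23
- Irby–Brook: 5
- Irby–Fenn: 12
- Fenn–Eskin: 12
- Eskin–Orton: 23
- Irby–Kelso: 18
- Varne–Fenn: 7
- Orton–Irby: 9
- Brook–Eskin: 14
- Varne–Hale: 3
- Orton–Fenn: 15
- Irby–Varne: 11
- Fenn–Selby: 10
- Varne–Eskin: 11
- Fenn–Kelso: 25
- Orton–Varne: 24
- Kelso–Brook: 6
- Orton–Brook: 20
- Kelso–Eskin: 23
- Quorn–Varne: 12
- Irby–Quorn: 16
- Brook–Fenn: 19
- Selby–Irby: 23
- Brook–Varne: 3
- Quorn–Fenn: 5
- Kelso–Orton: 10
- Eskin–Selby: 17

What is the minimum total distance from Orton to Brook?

Running Dijkstra from Orton:
Orton: 0
Irby: 9  (via Orton)
Kelso: 10  (via Orton)
Brook: 14  (via Irby)
Shortest route: Orton → Irby → Brook = 14 km.

14 km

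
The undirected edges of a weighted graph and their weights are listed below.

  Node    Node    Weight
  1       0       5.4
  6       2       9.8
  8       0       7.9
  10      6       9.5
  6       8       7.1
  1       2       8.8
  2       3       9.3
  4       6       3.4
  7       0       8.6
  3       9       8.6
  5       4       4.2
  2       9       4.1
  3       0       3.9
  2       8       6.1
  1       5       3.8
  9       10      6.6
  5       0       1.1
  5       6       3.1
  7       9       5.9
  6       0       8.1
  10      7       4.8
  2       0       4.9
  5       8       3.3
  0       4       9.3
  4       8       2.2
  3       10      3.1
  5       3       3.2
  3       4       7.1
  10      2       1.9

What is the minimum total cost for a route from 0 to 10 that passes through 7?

13.4

Shortest 0→7: 0–7 = 8.6
Shortest 7→10: 7–10 = 4.8
Total via 7: 8.6 + 4.8 = 13.4.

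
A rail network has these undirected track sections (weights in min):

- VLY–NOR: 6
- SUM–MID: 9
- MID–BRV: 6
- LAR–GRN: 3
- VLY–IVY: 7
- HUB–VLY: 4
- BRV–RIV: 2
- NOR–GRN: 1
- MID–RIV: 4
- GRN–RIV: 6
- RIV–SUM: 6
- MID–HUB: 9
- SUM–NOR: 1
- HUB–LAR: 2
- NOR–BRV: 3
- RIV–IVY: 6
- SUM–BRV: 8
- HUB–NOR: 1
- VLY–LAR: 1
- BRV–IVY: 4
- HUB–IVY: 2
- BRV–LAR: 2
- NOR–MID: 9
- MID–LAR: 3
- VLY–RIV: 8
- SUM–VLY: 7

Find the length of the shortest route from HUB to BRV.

4 min

Shortest distances from HUB:
HUB: 0
NOR: 1  (via HUB)
SUM: 2  (via NOR)
LAR: 2  (via HUB)
IVY: 2  (via HUB)
GRN: 2  (via NOR)
VLY: 3  (via LAR)
BRV: 4  (via NOR)
Shortest route: HUB–NOR–BRV = 4 min.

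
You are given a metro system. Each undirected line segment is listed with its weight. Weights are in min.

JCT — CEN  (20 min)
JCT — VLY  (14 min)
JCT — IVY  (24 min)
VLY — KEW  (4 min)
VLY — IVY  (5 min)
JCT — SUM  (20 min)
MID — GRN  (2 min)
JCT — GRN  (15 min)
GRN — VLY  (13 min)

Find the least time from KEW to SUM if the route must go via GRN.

52 min

Shortest KEW→GRN: KEW–VLY–GRN = 17
Best GRN to SUM: GRN–JCT–SUM costing 35
Total via GRN: 17 + 35 = 52 min.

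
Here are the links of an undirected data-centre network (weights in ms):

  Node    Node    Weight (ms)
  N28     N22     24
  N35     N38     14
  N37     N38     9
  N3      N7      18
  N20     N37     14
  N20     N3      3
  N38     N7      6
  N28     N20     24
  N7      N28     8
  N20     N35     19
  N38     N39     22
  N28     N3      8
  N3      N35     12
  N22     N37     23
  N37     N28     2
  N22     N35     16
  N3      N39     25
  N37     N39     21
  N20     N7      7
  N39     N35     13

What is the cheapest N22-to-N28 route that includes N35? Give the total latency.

Best N22 to N35: N22–N35 costing 16
Shortest N35→N28: N35–N3–N28 = 20
Total via N35: 16 + 20 = 36 ms.

36 ms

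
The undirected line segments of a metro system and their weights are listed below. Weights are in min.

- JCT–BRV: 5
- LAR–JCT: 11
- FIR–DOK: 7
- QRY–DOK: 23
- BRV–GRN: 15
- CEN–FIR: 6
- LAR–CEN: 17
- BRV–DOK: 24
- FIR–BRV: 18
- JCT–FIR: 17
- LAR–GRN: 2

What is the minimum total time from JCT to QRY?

47 min

Shortest distances from JCT:
JCT: 0
BRV: 5  (via JCT)
LAR: 11  (via JCT)
GRN: 13  (via LAR)
FIR: 17  (via JCT)
CEN: 23  (via FIR)
DOK: 24  (via FIR)
QRY: 47  (via DOK)
Shortest route: JCT → FIR → DOK → QRY = 47 min.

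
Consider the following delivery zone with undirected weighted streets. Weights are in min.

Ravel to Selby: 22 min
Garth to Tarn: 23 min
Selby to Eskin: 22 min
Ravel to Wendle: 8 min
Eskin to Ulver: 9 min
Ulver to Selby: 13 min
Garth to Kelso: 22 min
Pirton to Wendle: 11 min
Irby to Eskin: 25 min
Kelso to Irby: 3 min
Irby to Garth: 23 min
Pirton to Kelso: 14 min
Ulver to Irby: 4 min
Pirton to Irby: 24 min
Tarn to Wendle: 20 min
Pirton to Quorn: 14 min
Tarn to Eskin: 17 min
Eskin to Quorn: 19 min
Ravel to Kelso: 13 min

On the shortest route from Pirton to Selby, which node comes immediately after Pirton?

Kelso

Candidate routes:
Pirton → Kelso → Irby → Ulver → Selby: 14+3+4+13 = 34
Pirton → Irby → Ulver → Selby: 24+4+13 = 41
Pirton → Wendle → Ravel → Selby: 11+8+22 = 41
Cheapest is Pirton → Kelso → Irby → Ulver → Selby at 34 min.
So from Pirton the first move is to Kelso.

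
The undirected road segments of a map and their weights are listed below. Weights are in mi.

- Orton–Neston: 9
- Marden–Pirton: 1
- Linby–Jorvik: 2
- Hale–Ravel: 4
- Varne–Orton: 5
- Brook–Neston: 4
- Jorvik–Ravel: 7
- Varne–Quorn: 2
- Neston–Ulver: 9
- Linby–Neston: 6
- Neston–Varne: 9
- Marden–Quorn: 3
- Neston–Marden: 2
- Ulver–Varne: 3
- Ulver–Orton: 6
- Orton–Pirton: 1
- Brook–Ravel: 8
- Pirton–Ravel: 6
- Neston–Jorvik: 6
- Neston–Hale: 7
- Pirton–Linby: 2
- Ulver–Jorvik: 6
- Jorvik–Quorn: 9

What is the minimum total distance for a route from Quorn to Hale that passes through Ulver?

21 mi

Best Quorn to Ulver: Quorn–Varne–Ulver costing 5
Best Ulver to Hale: Ulver–Neston–Hale costing 16
Total via Ulver: 5 + 16 = 21 mi.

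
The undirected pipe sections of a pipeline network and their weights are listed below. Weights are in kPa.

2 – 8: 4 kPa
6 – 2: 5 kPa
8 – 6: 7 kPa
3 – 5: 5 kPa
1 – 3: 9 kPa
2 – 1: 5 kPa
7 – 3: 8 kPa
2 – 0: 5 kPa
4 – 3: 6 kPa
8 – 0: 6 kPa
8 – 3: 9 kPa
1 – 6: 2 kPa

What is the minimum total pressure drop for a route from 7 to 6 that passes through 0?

Shortest 7→0: 7 → 3 → 8 → 0 = 23
Best 0 to 6: 0 → 2 → 6 costing 10
Total via 0: 23 + 10 = 33 kPa.

33 kPa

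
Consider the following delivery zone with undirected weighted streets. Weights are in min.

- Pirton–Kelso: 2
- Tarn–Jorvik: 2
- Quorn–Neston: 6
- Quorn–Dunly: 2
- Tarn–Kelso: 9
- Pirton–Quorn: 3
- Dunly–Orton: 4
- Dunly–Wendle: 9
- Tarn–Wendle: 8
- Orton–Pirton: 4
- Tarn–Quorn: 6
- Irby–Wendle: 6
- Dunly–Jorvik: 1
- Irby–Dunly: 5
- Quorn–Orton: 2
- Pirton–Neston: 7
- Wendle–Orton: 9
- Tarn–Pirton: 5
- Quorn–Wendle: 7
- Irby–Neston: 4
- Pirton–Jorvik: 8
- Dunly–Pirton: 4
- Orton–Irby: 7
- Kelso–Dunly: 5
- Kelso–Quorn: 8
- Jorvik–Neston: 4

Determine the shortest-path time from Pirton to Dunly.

Shortest distances from Pirton:
Pirton: 0
Kelso: 2  (via Pirton)
Quorn: 3  (via Pirton)
Dunly: 4  (via Pirton)
Shortest route: Pirton → Dunly = 4 min.

4 min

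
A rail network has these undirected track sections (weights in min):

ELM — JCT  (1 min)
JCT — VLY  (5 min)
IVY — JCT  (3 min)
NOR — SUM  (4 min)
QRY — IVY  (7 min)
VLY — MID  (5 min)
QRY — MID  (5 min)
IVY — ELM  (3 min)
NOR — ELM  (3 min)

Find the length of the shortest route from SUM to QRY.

17 min

Shortest distances from SUM:
SUM: 0
NOR: 4  (via SUM)
ELM: 7  (via NOR)
JCT: 8  (via ELM)
IVY: 10  (via ELM)
VLY: 13  (via JCT)
QRY: 17  (via IVY)
Shortest route: SUM–NOR–ELM–IVY–QRY = 17 min.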